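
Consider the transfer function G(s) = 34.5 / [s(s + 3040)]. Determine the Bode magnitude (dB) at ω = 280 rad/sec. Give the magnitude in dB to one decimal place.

|j280 + 3040| = √(280² + 3040²) = 3053
|j280| = 280
|G(j280)| = 34.5 / (3053 × 280) = 4.036e-05
20 log₁₀(4.036e-05) = -87.88 dB

-87.9 dB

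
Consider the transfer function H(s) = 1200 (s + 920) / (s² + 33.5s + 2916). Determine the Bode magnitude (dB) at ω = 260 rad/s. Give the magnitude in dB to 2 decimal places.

24.90 dB

|j260 + 920| = √(260² + 920²) = 956
|(j260)² + 33.5(j260) + 2916| = |-64684 + j8710| = 6.527e+04
|H(j260)| = 1200 × 956 / 6.527e+04 = 17.577
20 log₁₀(17.577) = 24.899 dB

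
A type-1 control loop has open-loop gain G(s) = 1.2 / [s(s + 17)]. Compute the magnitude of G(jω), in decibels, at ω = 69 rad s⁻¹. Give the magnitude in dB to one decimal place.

-72.2 dB

|j69 + 17| = √(69² + 17²) = 71.06
|j69| = 69
|G(j69)| = 1.2 / (71.06 × 69) = 0.00024473
20 log₁₀(0.00024473) = -72.23 dB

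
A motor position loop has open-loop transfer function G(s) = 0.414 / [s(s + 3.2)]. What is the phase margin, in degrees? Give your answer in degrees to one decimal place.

Gain crossover: |G(jω)| = 1 at ω ≈ 0.129 rad s⁻¹.
∠G(j0.129) = −90° − arctan(0.129/3.2) ≈ -92.31°
PM = 180° + (-92.31°) = 87.69°

87.7°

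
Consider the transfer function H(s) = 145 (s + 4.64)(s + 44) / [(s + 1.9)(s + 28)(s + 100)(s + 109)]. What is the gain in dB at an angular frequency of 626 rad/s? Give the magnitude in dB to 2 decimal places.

|j626 + 4.64| = √(626² + 4.64²) = 626
|j626 + 44| = √(626² + 44²) = 627.5
|j626 + 1.9| = √(626² + 1.9²) = 626
|j626 + 28| = √(626² + 28²) = 626.6
|j626 + 100| = √(626² + 100²) = 633.9
|j626 + 109| = √(626² + 109²) = 635.4
|H(j626)| = 145 × 626 × 627.5 / (626 × 626.6 × 633.9 × 635.4) = 0.0003605
20 log₁₀(0.0003605) = -68.862 dB

-68.86 dB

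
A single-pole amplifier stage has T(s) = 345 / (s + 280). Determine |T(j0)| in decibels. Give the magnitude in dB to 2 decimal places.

T(0) = 345 / 280 = 1.2321
20 log₁₀(1.2321) = 1.813 dB

1.81 dB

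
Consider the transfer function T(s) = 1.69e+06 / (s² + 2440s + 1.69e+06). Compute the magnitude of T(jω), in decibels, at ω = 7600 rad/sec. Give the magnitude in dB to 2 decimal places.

|(j7600)² + 2440(j7600) + 1.69e+06| = |-5.607e+07 + j1.8544e+07| = 5.906e+07
|T(j7600)| = 1.69e+06 / 5.906e+07 = 0.028616
20 log₁₀(0.028616) = -30.868 dB

-30.87 dB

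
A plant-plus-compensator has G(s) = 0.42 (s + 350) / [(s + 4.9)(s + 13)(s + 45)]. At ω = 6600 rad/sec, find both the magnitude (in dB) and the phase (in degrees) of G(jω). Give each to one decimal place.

|G| = -160.3 dB, ∠G = -182.5°

|j6600 + 350| = √(6600² + 350²) = 6609
|j6600 + 4.9| = √(6600² + 4.9²) = 6600
|j6600 + 13| = √(6600² + 13²) = 6600
|j6600 + 45| = √(6600² + 45²) = 6600
|G(j6600)| = 0.42 × 6609 / (6600 × 6600 × 6600) = 9.6552e-09
20 log₁₀(9.6552e-09) = -160.30 dB
∠(j6600 + 350) = arctan(6600/350) = 86.96°
∠(j6600 + 4.9) = arctan(6600/4.9) = 89.96°
∠(j6600 + 13) = arctan(6600/13) = 89.89°
∠(j6600 + 45) = arctan(6600/45) = 89.61°
∠G(j6600) = 86.96° − (89.96° + 89.89° + 89.61°) = -182.49°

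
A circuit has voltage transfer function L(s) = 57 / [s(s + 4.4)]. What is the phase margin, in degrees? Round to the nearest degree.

Gain crossover: |L(jω)| = 1 at ω ≈ 6.94 rad/s.
∠L(j6.94) = −90° − arctan(6.94/4.4) ≈ -147.62°
PM = 180° + (-147.62°) = 32.38°

32 deg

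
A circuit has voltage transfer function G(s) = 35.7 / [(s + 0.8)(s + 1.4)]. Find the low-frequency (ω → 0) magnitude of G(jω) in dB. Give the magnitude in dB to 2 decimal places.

G(0) = 35.7 / (0.8 × 1.4) = 31.875
20 log₁₀(31.875) = 30.069 dB

30.07 dB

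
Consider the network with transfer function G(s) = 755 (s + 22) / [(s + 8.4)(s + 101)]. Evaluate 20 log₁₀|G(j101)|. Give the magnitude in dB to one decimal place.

14.6 dB

|j101 + 22| = √(101² + 22²) = 103.4
|j101 + 8.4| = √(101² + 8.4²) = 101.3
|j101 + 101| = √(101² + 101²) = 142.8
|G(j101)| = 755 × 103.4 / (101.3 × 142.8) = 5.3911
20 log₁₀(5.3911) = 14.63 dB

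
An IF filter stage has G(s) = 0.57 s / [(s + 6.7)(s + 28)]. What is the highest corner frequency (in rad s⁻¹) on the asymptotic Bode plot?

Break frequencies occur at each pole and zero magnitude: 6.7 rad s⁻¹, 28 rad s⁻¹.
The highest is 28 rad s⁻¹.

28 rad s⁻¹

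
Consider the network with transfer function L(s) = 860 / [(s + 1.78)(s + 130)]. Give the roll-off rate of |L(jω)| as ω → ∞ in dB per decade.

With 0 zeros and 2 poles, the high-frequency asymptotic slope is 20 × (0 − 2) = -40 dB/decade.

-40 dB/decade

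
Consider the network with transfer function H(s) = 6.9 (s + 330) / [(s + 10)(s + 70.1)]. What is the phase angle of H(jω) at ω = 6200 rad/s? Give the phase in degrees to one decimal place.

-92.3°

∠(j6200 + 330) = arctan(6200/330) = 86.95°
∠(j6200 + 10) = arctan(6200/10) = 89.91°
∠(j6200 + 70.1) = arctan(6200/70.1) = 89.35°
∠H(j6200) = 86.95° − (89.91° + 89.35°) = -92.31°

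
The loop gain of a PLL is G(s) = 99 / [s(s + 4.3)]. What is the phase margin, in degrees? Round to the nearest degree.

Gain crossover: |G(jω)| = 1 at ω ≈ 9.5 rad s⁻¹.
∠G(j9.5) = −90° − arctan(9.5/4.3) ≈ -155.64°
PM = 180° + (-155.64°) = 24.36°

24 deg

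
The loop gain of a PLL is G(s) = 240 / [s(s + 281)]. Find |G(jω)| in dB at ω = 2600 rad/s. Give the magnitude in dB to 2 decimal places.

-89.05 dB

|j2600 + 281| = √(2600² + 281²) = 2615
|j2600| = 2600
|G(j2600)| = 240 / (2615 × 2600) = 3.5297e-05
20 log₁₀(3.5297e-05) = -89.045 dB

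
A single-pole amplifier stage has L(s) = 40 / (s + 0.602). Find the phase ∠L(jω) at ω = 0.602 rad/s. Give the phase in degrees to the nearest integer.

∠(j0.602 + 0.602) = arctan(0.602/0.602) = 45.00°
∠L(j0.602) = −45.00° = -45.00°

-45 deg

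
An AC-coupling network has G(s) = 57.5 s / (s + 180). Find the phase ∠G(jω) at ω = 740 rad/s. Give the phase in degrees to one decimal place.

∠(j740) = 90.00°
∠(j740 + 180) = arctan(740/180) = 76.33°
∠G(j740) = 90.00° − 76.33° = 13.67°

13.7 deg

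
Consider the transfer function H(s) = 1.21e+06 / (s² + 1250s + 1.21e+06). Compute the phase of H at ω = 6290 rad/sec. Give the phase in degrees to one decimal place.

∠[(j6290)² + 1250(j6290) + 1.21e+06] = ∠[-3.8354e+07 + j7.8625e+06] = 168.42°
∠H(j6290) = −168.42° = -168.42°

-168.4 deg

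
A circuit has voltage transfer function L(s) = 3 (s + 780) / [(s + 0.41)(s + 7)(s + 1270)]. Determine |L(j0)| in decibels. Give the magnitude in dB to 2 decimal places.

-3.85 dB

L(0) = 3 × 780 / (0.41 × 7 × 1270) = 0.64199
20 log₁₀(0.64199) = -3.849 dB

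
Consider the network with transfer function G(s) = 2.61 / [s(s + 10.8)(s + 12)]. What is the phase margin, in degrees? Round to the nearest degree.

90°

Gain crossover: |G(jω)| = 1 at ω ≈ 0.0201 rad/sec.
∠G(j0.0201) = −90° − arctan(0.0201/10.8) − arctan(0.0201/12) ≈ -90.20°
PM = 180° + (-90.20°) = 89.80°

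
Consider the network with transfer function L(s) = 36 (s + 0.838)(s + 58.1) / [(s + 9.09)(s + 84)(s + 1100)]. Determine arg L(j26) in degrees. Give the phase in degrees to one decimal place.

23.0°

∠(j26 + 0.838) = arctan(26/0.838) = 88.15°
∠(j26 + 58.1) = arctan(26/58.1) = 24.11°
∠(j26 + 9.09) = arctan(26/9.09) = 70.73°
∠(j26 + 84) = arctan(26/84) = 17.20°
∠(j26 + 1100) = arctan(26/1100) = 1.35°
∠L(j26) = 88.15° + 24.11° − (70.73° + 17.20° + 1.35°) = 22.98°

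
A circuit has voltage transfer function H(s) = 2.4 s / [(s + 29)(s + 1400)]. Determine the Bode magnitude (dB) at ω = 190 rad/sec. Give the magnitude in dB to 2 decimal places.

-55.50 dB

|j190| = 190
|j190 + 29| = √(190² + 29²) = 192.2
|j190 + 1400| = √(190² + 1400²) = 1413
|H(j190)| = 2.4 × 190 / (192.2 × 1413) = 0.0016793
20 log₁₀(0.0016793) = -55.498 dB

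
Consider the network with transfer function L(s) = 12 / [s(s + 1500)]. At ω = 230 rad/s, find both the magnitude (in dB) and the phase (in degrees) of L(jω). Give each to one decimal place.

|L| = -89.3 dB, ∠L = -98.7 deg

|j230 + 1500| = √(230² + 1500²) = 1518
|j230| = 230
|L(j230)| = 12 / (1518 × 230) = 3.4381e-05
20 log₁₀(3.4381e-05) = -89.27 dB
∠(j230 + 1500) = arctan(230/1500) = 8.72°
∠(j230) = 90.00°
∠L(j230) = − (8.72° + 90.00°) = -98.72°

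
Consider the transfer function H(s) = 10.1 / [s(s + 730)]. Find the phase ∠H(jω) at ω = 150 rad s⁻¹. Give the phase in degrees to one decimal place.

∠(j150 + 730) = arctan(150/730) = 11.61°
∠(j150) = 90.00°
∠H(j150) = − (11.61° + 90.00°) = -101.61°

-101.6°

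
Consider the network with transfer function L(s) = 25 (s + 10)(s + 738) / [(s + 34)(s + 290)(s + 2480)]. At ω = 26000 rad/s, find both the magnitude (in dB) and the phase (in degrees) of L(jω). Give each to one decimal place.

|L| = -60.4 dB, ∠L = -85.5 deg

|j26000 + 10| = √(26000² + 10²) = 2.6e+04
|j26000 + 738| = √(26000² + 738²) = 2.601e+04
|j26000 + 34| = √(26000² + 34²) = 2.6e+04
|j26000 + 290| = √(26000² + 290²) = 2.6e+04
|j26000 + 2480| = √(26000² + 2480²) = 2.612e+04
|L(j26000)| = 25 × 2.6e+04 × 2.601e+04 / (2.6e+04 × 2.6e+04 × 2.612e+04) = 0.00095752
20 log₁₀(0.00095752) = -60.38 dB
∠(j26000 + 10) = arctan(26000/10) = 89.98°
∠(j26000 + 738) = arctan(26000/738) = 88.37°
∠(j26000 + 34) = arctan(26000/34) = 89.93°
∠(j26000 + 290) = arctan(26000/290) = 89.36°
∠(j26000 + 2480) = arctan(26000/2480) = 84.55°
∠L(j26000) = 89.98° + 88.37° − (89.93° + 89.36° + 84.55°) = -85.49°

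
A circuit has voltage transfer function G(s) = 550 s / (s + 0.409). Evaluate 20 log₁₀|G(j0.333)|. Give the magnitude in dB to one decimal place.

|j0.333| = 0.333
|j0.333 + 0.409| = √(0.333² + 0.409²) = 0.5274
|G(j0.333)| = 550 × 0.333 / 0.5274 = 347.26
20 log₁₀(347.26) = 50.81 dB

50.8 dB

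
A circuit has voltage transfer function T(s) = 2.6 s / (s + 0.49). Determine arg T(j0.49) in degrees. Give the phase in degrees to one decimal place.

∠(j0.49) = 90.00°
∠(j0.49 + 0.49) = arctan(0.49/0.49) = 45.00°
∠T(j0.49) = 90.00° − 45.00° = 45.00°

45.0 deg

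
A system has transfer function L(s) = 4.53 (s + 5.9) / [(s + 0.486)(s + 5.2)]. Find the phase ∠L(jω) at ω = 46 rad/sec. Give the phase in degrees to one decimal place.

∠(j46 + 5.9) = arctan(46/5.9) = 82.69°
∠(j46 + 0.486) = arctan(46/0.486) = 89.39°
∠(j46 + 5.2) = arctan(46/5.2) = 83.55°
∠L(j46) = 82.69° − (89.39° + 83.55°) = -90.25°

-90.3°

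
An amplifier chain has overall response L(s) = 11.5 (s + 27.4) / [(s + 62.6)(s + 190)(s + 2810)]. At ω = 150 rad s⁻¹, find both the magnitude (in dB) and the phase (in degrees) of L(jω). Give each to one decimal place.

|L| = -96.0 dB, ∠L = -29.0°

|j150 + 27.4| = √(150² + 27.4²) = 152.5
|j150 + 62.6| = √(150² + 62.6²) = 162.5
|j150 + 190| = √(150² + 190²) = 242.1
|j150 + 2810| = √(150² + 2810²) = 2814
|L(j150)| = 11.5 × 152.5 / (162.5 × 242.1 × 2814) = 1.5838e-05
20 log₁₀(1.5838e-05) = -96.01 dB
∠(j150 + 27.4) = arctan(150/27.4) = 79.65°
∠(j150 + 62.6) = arctan(150/62.6) = 67.35°
∠(j150 + 190) = arctan(150/190) = 38.29°
∠(j150 + 2810) = arctan(150/2810) = 3.06°
∠L(j150) = 79.65° − (67.35° + 38.29° + 3.06°) = -29.05°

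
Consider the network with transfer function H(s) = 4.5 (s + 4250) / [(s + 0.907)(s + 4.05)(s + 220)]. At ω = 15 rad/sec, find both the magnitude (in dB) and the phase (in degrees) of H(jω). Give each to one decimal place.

|j15 + 4250| = √(15² + 4250²) = 4250
|j15 + 0.907| = √(15² + 0.907²) = 15.03
|j15 + 4.05| = √(15² + 4.05²) = 15.54
|j15 + 220| = √(15² + 220²) = 220.5
|H(j15)| = 4.5 × 4250 / (15.03 × 15.54 × 220.5) = 0.37147
20 log₁₀(0.37147) = -8.60 dB
∠(j15 + 4250) = arctan(15/4250) = 0.20°
∠(j15 + 0.907) = arctan(15/0.907) = 86.54°
∠(j15 + 4.05) = arctan(15/4.05) = 74.89°
∠(j15 + 220) = arctan(15/220) = 3.90°
∠H(j15) = 0.20° − (86.54° + 74.89° + 3.90°) = -165.13°

|H| = -8.6 dB, ∠H = -165.1°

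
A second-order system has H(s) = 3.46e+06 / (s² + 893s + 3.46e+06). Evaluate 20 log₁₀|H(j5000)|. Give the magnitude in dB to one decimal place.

-16.1 dB

|(j5000)² + 893(j5000) + 3.46e+06| = |-2.154e+07 + j4.465e+06| = 2.2e+07
|H(j5000)| = 3.46e+06 / 2.2e+07 = 0.15729
20 log₁₀(0.15729) = -16.07 dB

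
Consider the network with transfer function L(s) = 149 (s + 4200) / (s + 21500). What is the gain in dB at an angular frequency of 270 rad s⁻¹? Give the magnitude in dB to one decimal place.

|j270 + 4200| = √(270² + 4200²) = 4209
|j270 + 21500| = √(270² + 21500²) = 2.15e+04
|L(j270)| = 149 × 4209 / 2.15e+04 = 29.165
20 log₁₀(29.165) = 29.30 dB

29.3 dB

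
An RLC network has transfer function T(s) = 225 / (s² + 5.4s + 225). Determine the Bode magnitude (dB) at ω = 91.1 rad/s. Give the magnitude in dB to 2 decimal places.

-31.11 dB

|(j91.1)² + 5.4(j91.1) + 225| = |-8074.2 + j491.94| = 8089
|T(j91.1)| = 225 / 8089 = 0.027815
20 log₁₀(0.027815) = -31.114 dB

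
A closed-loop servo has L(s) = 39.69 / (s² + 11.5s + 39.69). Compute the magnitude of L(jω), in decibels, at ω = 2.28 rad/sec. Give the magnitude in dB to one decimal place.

-0.8 dB

|(j2.28)² + 11.5(j2.28) + 39.69| = |34.492 + j26.22| = 43.33
|L(j2.28)| = 39.69 / 43.33 = 0.91607
20 log₁₀(0.91607) = -0.76 dB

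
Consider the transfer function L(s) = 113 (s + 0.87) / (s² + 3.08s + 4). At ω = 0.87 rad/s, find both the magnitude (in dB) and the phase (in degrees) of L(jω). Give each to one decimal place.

|j0.87 + 0.87| = √(0.87² + 0.87²) = 1.23
|(j0.87)² + 3.08(j0.87) + 4| = |3.2431 + j2.6796| = 4.207
|L(j0.87)| = 113 × 1.23 / 4.207 = 33.048
20 log₁₀(33.048) = 30.38 dB
∠(j0.87 + 0.87) = arctan(0.87/0.87) = 45.00°
∠[(j0.87)² + 3.08(j0.87) + 4] = ∠[3.2431 + j2.6796] = 39.57°
∠L(j0.87) = 45.00° − 39.57° = 5.43°

|L| = 30.4 dB, ∠L = 5.4°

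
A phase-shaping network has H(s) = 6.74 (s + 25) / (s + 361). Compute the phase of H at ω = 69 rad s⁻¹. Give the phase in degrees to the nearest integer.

59°

∠(j69 + 25) = arctan(69/25) = 70.08°
∠(j69 + 361) = arctan(69/361) = 10.82°
∠H(j69) = 70.08° − 10.82° = 59.26°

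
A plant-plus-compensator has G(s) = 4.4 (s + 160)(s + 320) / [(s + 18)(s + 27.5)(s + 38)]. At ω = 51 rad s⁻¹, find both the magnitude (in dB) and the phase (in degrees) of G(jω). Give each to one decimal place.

|j51 + 160| = √(51² + 160²) = 167.9
|j51 + 320| = √(51² + 320²) = 324
|j51 + 18| = √(51² + 18²) = 54.08
|j51 + 27.5| = √(51² + 27.5²) = 57.94
|j51 + 38| = √(51² + 38²) = 63.6
|G(j51)| = 4.4 × 167.9 × 324 / (54.08 × 57.94 × 63.6) = 1.2013
20 log₁₀(1.2013) = 1.59 dB
∠(j51 + 160) = arctan(51/160) = 17.68°
∠(j51 + 320) = arctan(51/320) = 9.06°
∠(j51 + 18) = arctan(51/18) = 70.56°
∠(j51 + 27.5) = arctan(51/27.5) = 61.67°
∠(j51 + 38) = arctan(51/38) = 53.31°
∠G(j51) = 17.68° + 9.06° − (70.56° + 61.67° + 53.31°) = -158.80°

|G| = 1.6 dB, ∠G = -158.8°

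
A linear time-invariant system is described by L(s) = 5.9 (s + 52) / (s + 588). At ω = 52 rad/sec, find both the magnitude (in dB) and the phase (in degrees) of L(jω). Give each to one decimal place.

|j52 + 52| = √(52² + 52²) = 73.54
|j52 + 588| = √(52² + 588²) = 590.3
|L(j52)| = 5.9 × 73.54 / 590.3 = 0.73502
20 log₁₀(0.73502) = -2.67 dB
∠(j52 + 52) = arctan(52/52) = 45.00°
∠(j52 + 588) = arctan(52/588) = 5.05°
∠L(j52) = 45.00° − 5.05° = 39.95°

|L| = -2.7 dB, ∠L = 39.9°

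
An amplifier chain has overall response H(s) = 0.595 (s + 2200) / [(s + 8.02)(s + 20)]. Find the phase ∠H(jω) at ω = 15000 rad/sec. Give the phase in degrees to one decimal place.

-98.2°

∠(j15000 + 2200) = arctan(15000/2200) = 81.66°
∠(j15000 + 8.02) = arctan(15000/8.02) = 89.97°
∠(j15000 + 20) = arctan(15000/20) = 89.92°
∠H(j15000) = 81.66° − (89.97° + 89.92°) = -98.24°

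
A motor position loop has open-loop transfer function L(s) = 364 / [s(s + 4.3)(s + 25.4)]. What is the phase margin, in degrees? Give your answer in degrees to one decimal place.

Gain crossover: |L(jω)| = 1 at ω ≈ 2.78 rad/s.
∠L(j2.78) = −90° − arctan(2.78/4.3) − arctan(2.78/25.4) ≈ -129.15°
PM = 180° + (-129.15°) = 50.85°

50.9°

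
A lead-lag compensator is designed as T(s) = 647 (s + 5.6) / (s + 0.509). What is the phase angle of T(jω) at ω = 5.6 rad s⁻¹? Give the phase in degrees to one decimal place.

-39.8 deg

∠(j5.6 + 5.6) = arctan(5.6/5.6) = 45.00°
∠(j5.6 + 0.509) = arctan(5.6/0.509) = 84.81°
∠T(j5.6) = 45.00° − 84.81° = -39.81°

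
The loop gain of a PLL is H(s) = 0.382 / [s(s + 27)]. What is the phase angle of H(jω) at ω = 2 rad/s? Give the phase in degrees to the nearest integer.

-94°

∠(j2 + 27) = arctan(2/27) = 4.24°
∠(j2) = 90.00°
∠H(j2) = − (4.24° + 90.00°) = -94.24°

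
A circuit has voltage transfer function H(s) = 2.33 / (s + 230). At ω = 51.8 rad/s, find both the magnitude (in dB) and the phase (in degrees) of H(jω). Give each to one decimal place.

|H| = -40.1 dB, ∠H = -12.7°

|j51.8 + 230| = √(51.8² + 230²) = 235.8
|H(j51.8)| = 2.33 / 235.8 = 0.0098829
20 log₁₀(0.0098829) = -40.10 dB
∠(j51.8 + 230) = arctan(51.8/230) = 12.69°
∠H(j51.8) = −12.69° = -12.69°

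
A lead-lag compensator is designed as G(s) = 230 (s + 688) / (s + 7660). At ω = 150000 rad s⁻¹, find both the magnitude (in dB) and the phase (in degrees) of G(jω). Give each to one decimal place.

|j150000 + 688| = √(150000² + 688²) = 1.5e+05
|j150000 + 7660| = √(150000² + 7660²) = 1.502e+05
|G(j150000)| = 230 × 1.5e+05 / 1.502e+05 = 229.7
20 log₁₀(229.7) = 47.22 dB
∠(j150000 + 688) = arctan(150000/688) = 89.74°
∠(j150000 + 7660) = arctan(150000/7660) = 87.08°
∠G(j150000) = 89.74° − 87.08° = 2.66°

|G| = 47.2 dB, ∠G = 2.7°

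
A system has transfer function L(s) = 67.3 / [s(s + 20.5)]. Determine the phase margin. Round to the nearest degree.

Gain crossover: |L(jω)| = 1 at ω ≈ 3.24 rad/sec.
∠L(j3.24) = −90° − arctan(3.24/20.5) ≈ -98.99°
PM = 180° + (-98.99°) = 81.01°

81°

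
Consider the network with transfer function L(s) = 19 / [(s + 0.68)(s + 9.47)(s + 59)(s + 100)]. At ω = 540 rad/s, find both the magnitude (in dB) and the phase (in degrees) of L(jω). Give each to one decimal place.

|j540 + 0.68| = √(540² + 0.68²) = 540
|j540 + 9.47| = √(540² + 9.47²) = 540.1
|j540 + 59| = √(540² + 59²) = 543.2
|j540 + 100| = √(540² + 100²) = 549.2
|L(j540)| = 19 / (540 × 540.1 × 543.2 × 549.2) = 2.1838e-10
20 log₁₀(2.1838e-10) = -193.22 dB
∠(j540 + 0.68) = arctan(540/0.68) = 89.93°
∠(j540 + 9.47) = arctan(540/9.47) = 89.00°
∠(j540 + 59) = arctan(540/59) = 83.76°
∠(j540 + 100) = arctan(540/100) = 79.51°
∠L(j540) = − (89.93° + 89.00° + 83.76° + 79.51°) = -342.20°

|L| = -193.2 dB, ∠L = -342.2°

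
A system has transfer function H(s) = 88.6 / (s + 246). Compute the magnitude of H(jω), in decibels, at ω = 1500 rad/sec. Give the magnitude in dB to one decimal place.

|j1500 + 246| = √(1500² + 246²) = 1520
|H(j1500)| = 88.6 / 1520 = 0.058288
20 log₁₀(0.058288) = -24.69 dB

-24.7 dB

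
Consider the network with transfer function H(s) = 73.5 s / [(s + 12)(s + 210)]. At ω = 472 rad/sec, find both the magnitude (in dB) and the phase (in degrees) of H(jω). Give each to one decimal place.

|H| = -16.9 dB, ∠H = -64.6°

|j472| = 472
|j472 + 12| = √(472² + 12²) = 472.2
|j472 + 210| = √(472² + 210²) = 516.6
|H(j472)| = 73.5 × 472 / (472.2 × 516.6) = 0.14223
20 log₁₀(0.14223) = -16.94 dB
∠(j472) = 90.00°
∠(j472 + 12) = arctan(472/12) = 88.54°
∠(j472 + 210) = arctan(472/210) = 66.01°
∠H(j472) = 90.00° − (88.54° + 66.01°) = -64.56°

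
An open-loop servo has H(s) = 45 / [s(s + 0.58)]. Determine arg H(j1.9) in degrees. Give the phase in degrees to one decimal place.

∠(j1.9 + 0.58) = arctan(1.9/0.58) = 73.02°
∠(j1.9) = 90.00°
∠H(j1.9) = − (73.02° + 90.00°) = -163.02°

-163.0°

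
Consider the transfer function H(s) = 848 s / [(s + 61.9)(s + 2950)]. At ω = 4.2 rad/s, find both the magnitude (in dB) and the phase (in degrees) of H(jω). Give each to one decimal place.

|j4.2| = 4.2
|j4.2 + 61.9| = √(4.2² + 61.9²) = 62.04
|j4.2 + 2950| = √(4.2² + 2950²) = 2950
|H(j4.2)| = 848 × 4.2 / (62.04 × 2950) = 0.01946
20 log₁₀(0.01946) = -34.22 dB
∠(j4.2) = 90.00°
∠(j4.2 + 61.9) = arctan(4.2/61.9) = 3.88°
∠(j4.2 + 2950) = arctan(4.2/2950) = 0.08°
∠H(j4.2) = 90.00° − (3.88° + 0.08°) = 86.04°

|H| = -34.2 dB, ∠H = 86.0 deg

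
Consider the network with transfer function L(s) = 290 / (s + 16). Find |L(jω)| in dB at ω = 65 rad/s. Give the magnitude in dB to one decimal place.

|j65 + 16| = √(65² + 16²) = 66.94
|L(j65)| = 290 / 66.94 = 4.3322
20 log₁₀(4.3322) = 12.73 dB

12.7 dB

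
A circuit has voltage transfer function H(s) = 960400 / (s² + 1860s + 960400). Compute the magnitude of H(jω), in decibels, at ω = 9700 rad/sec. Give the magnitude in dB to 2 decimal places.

-39.89 dB

|(j9700)² + 1860(j9700) + 960400| = |-9.313e+07 + j1.8042e+07| = 9.486e+07
|H(j9700)| = 960400 / 9.486e+07 = 0.010124
20 log₁₀(0.010124) = -39.893 dB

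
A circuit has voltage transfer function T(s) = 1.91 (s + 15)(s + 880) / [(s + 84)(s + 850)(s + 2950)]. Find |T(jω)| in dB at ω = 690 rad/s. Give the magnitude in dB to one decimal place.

|j690 + 15| = √(690² + 15²) = 690.2
|j690 + 880| = √(690² + 880²) = 1118
|j690 + 84| = √(690² + 84²) = 695.1
|j690 + 850| = √(690² + 850²) = 1095
|j690 + 2950| = √(690² + 2950²) = 3030
|T(j690)| = 1.91 × 690.2 × 1118 / (695.1 × 1095 × 3030) = 0.00063938
20 log₁₀(0.00063938) = -63.88 dB

-63.9 dB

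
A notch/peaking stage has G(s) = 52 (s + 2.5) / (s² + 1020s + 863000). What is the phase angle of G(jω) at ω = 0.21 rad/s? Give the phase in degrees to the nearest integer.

∠(j0.21 + 2.5) = arctan(0.21/2.5) = 4.80°
∠[(j0.21)² + 1020(j0.21) + 863000] = ∠[8.63e+05 + j214.2] = 0.01°
∠G(j0.21) = 4.80° − 0.01° = 4.79°

5°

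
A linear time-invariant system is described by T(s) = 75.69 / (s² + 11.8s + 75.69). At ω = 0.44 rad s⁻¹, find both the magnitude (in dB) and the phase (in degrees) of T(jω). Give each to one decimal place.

|(j0.44)² + 11.8(j0.44) + 75.69| = |75.496 + j5.192| = 75.67
|T(j0.44)| = 75.69 / 75.67 = 1.0002
20 log₁₀(1.0002) = 0.00 dB
∠[(j0.44)² + 11.8(j0.44) + 75.69] = ∠[75.496 + j5.192] = 3.93°
∠T(j0.44) = −3.93° = -3.93°

|T| = 0.0 dB, ∠T = -3.9°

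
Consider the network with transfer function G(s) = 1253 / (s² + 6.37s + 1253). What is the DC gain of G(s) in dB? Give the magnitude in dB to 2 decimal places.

0.00 dB

G(0) = 1253 / 1253 = 1
20 log₁₀(1) = 0.000 dB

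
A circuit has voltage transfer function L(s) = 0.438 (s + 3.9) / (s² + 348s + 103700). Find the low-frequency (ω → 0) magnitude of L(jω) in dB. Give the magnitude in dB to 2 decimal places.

L(0) = 0.438 × 3.9 / 103700 = 1.6473e-05
20 log₁₀(1.6473e-05) = -95.665 dB

-95.66 dB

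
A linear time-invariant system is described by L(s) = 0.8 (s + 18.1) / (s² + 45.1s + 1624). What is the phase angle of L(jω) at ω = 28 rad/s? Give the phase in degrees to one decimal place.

0.8°

∠(j28 + 18.1) = arctan(28/18.1) = 57.12°
∠[(j28)² + 45.1(j28) + 1624] = ∠[840 + j1262.8] = 56.37°
∠L(j28) = 57.12° − 56.37° = 0.75°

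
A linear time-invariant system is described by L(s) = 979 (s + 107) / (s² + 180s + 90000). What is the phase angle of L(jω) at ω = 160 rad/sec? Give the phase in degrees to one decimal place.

32.1 deg

∠(j160 + 107) = arctan(160/107) = 56.23°
∠[(j160)² + 180(j160) + 90000] = ∠[64400 + j28800] = 24.09°
∠L(j160) = 56.23° − 24.09° = 32.13°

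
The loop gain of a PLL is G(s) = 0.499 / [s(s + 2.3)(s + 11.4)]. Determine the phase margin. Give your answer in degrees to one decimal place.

89.4°

Gain crossover: |G(jω)| = 1 at ω ≈ 0.019 rad s⁻¹.
∠G(j0.019) = −90° − arctan(0.019/2.3) − arctan(0.019/11.4) ≈ -90.57°
PM = 180° + (-90.57°) = 89.43°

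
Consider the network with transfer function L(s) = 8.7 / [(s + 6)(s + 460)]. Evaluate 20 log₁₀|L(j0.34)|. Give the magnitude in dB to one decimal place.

-50.0 dB

|j0.34 + 6| = √(0.34² + 6²) = 6.01
|j0.34 + 460| = √(0.34² + 460²) = 460
|L(j0.34)| = 8.7 / (6.01 × 460) = 0.0031471
20 log₁₀(0.0031471) = -50.04 dB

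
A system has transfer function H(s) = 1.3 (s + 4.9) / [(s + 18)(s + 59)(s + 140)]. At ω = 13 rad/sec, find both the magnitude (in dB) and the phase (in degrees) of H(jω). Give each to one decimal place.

|j13 + 4.9| = √(13² + 4.9²) = 13.89
|j13 + 18| = √(13² + 18²) = 22.2
|j13 + 59| = √(13² + 59²) = 60.42
|j13 + 140| = √(13² + 140²) = 140.6
|H(j13)| = 1.3 × 13.89 / (22.2 × 60.42 × 140.6) = 9.5757e-05
20 log₁₀(9.5757e-05) = -80.38 dB
∠(j13 + 4.9) = arctan(13/4.9) = 69.35°
∠(j13 + 18) = arctan(13/18) = 35.84°
∠(j13 + 59) = arctan(13/59) = 12.43°
∠(j13 + 140) = arctan(13/140) = 5.31°
∠H(j13) = 69.35° − (35.84° + 12.43° + 5.31°) = 15.78°

|H| = -80.4 dB, ∠H = 15.8°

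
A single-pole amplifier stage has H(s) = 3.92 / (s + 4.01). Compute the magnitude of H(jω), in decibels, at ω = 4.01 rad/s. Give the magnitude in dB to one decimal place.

-3.2 dB

|j4.01 + 4.01| = √(4.01² + 4.01²) = 5.671
|H(j4.01)| = 3.92 / 5.671 = 0.69124
20 log₁₀(0.69124) = -3.21 dB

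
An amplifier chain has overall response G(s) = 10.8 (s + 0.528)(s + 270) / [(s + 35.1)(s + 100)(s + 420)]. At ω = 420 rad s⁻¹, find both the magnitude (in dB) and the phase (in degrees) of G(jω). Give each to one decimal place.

|j420 + 0.528| = √(420² + 0.528²) = 420
|j420 + 270| = √(420² + 270²) = 499.3
|j420 + 35.1| = √(420² + 35.1²) = 421.5
|j420 + 100| = √(420² + 100²) = 431.7
|j420 + 420| = √(420² + 420²) = 594
|G(j420)| = 10.8 × 420 × 499.3 / (421.5 × 431.7 × 594) = 0.020955
20 log₁₀(0.020955) = -33.57 dB
∠(j420 + 0.528) = arctan(420/0.528) = 89.93°
∠(j420 + 270) = arctan(420/270) = 57.26°
∠(j420 + 35.1) = arctan(420/35.1) = 85.22°
∠(j420 + 100) = arctan(420/100) = 76.61°
∠(j420 + 420) = arctan(420/420) = 45.00°
∠G(j420) = 89.93° + 57.26° − (85.22° + 76.61° + 45.00°) = -59.64°

|G| = -33.6 dB, ∠G = -59.6°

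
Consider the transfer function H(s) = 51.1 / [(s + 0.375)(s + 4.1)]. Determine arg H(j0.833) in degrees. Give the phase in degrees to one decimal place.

∠(j0.833 + 0.375) = arctan(0.833/0.375) = 65.76°
∠(j0.833 + 4.1) = arctan(0.833/4.1) = 11.48°
∠H(j0.833) = − (65.76° + 11.48°) = -77.25°

-77.2°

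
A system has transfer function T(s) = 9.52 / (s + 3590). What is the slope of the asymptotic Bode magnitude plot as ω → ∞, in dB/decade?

With 0 zeros and 1 pole, the high-frequency asymptotic slope is 20 × (0 − 1) = -20 dB/decade.

-20 dB/decade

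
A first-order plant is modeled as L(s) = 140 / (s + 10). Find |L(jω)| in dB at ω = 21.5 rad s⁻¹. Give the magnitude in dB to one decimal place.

15.4 dB

|j21.5 + 10| = √(21.5² + 10²) = 23.71
|L(j21.5)| = 140 / 23.71 = 5.9042
20 log₁₀(5.9042) = 15.42 dB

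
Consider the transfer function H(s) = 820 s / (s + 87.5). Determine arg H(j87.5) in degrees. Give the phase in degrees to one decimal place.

∠(j87.5) = 90.00°
∠(j87.5 + 87.5) = arctan(87.5/87.5) = 45.00°
∠H(j87.5) = 90.00° − 45.00° = 45.00°

45.0°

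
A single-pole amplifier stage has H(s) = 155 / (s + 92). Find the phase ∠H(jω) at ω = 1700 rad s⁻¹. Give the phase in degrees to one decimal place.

-86.9°

∠(j1700 + 92) = arctan(1700/92) = 86.90°
∠H(j1700) = −86.90° = -86.90°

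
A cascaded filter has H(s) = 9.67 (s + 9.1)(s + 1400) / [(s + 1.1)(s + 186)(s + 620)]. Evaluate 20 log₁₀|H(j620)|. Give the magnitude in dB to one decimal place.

|j620 + 9.1| = √(620² + 9.1²) = 620.1
|j620 + 1400| = √(620² + 1400²) = 1531
|j620 + 1.1| = √(620² + 1.1²) = 620
|j620 + 186| = √(620² + 186²) = 647.3
|j620 + 620| = √(620² + 620²) = 876.8
|H(j620)| = 9.67 × 620.1 × 1531 / (620 × 647.3 × 876.8) = 0.02609
20 log₁₀(0.02609) = -31.67 dB

-31.7 dB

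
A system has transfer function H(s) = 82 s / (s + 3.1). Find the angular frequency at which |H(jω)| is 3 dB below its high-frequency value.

For a single-pole high-pass, the −3 dB point is at the pole: ω = 3.1 rad/s.

3.1 rad/s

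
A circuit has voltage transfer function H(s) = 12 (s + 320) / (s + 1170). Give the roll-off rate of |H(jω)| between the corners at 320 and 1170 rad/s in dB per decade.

In this band the factors already past their corner are: zero at 320; net slope = 20 dB/decade.

20 dB/decade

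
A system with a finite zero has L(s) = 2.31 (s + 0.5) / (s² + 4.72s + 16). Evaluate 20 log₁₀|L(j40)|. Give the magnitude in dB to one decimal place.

|j40 + 0.5| = √(40² + 0.5²) = 40
|(j40)² + 4.72(j40) + 16| = |-1584 + j188.8| = 1595
|L(j40)| = 2.31 × 40 / 1595 = 0.057928
20 log₁₀(0.057928) = -24.74 dB

-24.7 dB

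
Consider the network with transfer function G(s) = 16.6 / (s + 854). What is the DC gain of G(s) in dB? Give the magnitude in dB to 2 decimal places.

-34.23 dB

G(0) = 16.6 / 854 = 0.019438
20 log₁₀(0.019438) = -34.227 dB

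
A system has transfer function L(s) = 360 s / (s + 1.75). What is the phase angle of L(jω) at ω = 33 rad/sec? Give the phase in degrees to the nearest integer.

∠(j33) = 90.00°
∠(j33 + 1.75) = arctan(33/1.75) = 86.96°
∠L(j33) = 90.00° − 86.96° = 3.04°

3 deg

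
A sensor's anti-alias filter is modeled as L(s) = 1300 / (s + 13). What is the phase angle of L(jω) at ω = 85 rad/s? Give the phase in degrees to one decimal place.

-81.3°

∠(j85 + 13) = arctan(85/13) = 81.30°
∠L(j85) = −81.30° = -81.30°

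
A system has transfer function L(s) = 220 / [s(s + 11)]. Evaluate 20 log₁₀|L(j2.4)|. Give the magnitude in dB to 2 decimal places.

|j2.4 + 11| = √(2.4² + 11²) = 11.26
|j2.4| = 2.4
|L(j2.4)| = 220 / (11.26 × 2.4) = 8.1418
20 log₁₀(8.1418) = 18.214 dB

18.21 dB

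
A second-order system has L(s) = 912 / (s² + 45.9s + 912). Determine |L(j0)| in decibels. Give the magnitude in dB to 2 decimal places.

0.00 dB

L(0) = 912 / 912 = 1
20 log₁₀(1) = 0.000 dB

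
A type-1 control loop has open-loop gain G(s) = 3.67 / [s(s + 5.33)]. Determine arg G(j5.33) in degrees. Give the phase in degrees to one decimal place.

-135.0 deg

∠(j5.33 + 5.33) = arctan(5.33/5.33) = 45.00°
∠(j5.33) = 90.00°
∠G(j5.33) = − (45.00° + 90.00°) = -135.00°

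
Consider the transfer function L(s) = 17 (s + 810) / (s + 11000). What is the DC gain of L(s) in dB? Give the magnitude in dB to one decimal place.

L(0) = 17 × 810 / 11000 = 1.2518
20 log₁₀(1.2518) = 1.95 dB

2.0 dB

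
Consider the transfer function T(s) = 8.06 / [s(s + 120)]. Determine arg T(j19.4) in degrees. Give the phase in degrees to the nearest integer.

∠(j19.4 + 120) = arctan(19.4/120) = 9.18°
∠(j19.4) = 90.00°
∠T(j19.4) = − (9.18° + 90.00°) = -99.18°

-99°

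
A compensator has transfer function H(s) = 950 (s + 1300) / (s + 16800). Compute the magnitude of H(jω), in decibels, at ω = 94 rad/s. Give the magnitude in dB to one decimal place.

|j94 + 1300| = √(94² + 1300²) = 1303
|j94 + 16800| = √(94² + 16800²) = 1.68e+04
|H(j94)| = 950 × 1303 / 1.68e+04 = 73.703
20 log₁₀(73.703) = 37.35 dB

37.3 dB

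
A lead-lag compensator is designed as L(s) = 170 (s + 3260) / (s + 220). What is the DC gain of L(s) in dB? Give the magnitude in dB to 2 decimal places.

68.02 dB

L(0) = 170 × 3260 / 220 = 2519.1
20 log₁₀(2519.1) = 68.025 dB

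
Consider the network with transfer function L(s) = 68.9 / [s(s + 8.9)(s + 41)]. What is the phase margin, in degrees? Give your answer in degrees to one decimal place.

88.5°

Gain crossover: |L(jω)| = 1 at ω ≈ 0.189 rad/s.
∠L(j0.189) = −90° − arctan(0.189/8.9) − arctan(0.189/41) ≈ -91.48°
PM = 180° + (-91.48°) = 88.52°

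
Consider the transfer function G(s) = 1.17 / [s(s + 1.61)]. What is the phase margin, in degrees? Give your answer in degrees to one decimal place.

67.4°

Gain crossover: |G(jω)| = 1 at ω ≈ 0.671 rad/sec.
∠G(j0.671) = −90° − arctan(0.671/1.61) ≈ -112.62°
PM = 180° + (-112.62°) = 67.38°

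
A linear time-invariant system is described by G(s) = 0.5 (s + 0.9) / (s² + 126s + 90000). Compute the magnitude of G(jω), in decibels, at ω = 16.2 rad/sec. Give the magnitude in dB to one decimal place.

|j16.2 + 0.9| = √(16.2² + 0.9²) = 16.22
|(j16.2)² + 126(j16.2) + 90000| = |89738 + j2041.2| = 8.976e+04
|G(j16.2)| = 0.5 × 16.22 / 8.976e+04 = 9.0379e-05
20 log₁₀(9.0379e-05) = -80.88 dB

-80.9 dB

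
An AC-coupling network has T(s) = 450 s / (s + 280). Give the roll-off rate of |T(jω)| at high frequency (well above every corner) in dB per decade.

With 1 zero and 1 pole, the high-frequency asymptotic slope is 20 × (1 − 1) = 0 dB/decade.

0 dB/decade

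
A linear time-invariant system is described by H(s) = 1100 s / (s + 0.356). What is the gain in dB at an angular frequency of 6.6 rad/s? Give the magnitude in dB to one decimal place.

60.8 dB

|j6.6| = 6.6
|j6.6 + 0.356| = √(6.6² + 0.356²) = 6.61
|H(j6.6)| = 1100 × 6.6 / 6.61 = 1098.4
20 log₁₀(1098.4) = 60.82 dB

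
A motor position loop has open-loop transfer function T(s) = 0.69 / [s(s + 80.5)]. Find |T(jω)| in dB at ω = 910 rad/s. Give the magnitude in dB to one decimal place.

-121.6 dB

|j910 + 80.5| = √(910² + 80.5²) = 913.6
|j910| = 910
|T(j910)| = 0.69 / (913.6 × 910) = 8.2999e-07
20 log₁₀(8.2999e-07) = -121.62 dB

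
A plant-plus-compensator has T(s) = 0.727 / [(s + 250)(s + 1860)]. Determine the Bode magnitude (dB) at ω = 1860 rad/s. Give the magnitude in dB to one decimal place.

-136.6 dB

|j1860 + 250| = √(1860² + 250²) = 1877
|j1860 + 1860| = √(1860² + 1860²) = 2630
|T(j1860)| = 0.727 / (1877 × 2630) = 1.4727e-07
20 log₁₀(1.4727e-07) = -136.64 dB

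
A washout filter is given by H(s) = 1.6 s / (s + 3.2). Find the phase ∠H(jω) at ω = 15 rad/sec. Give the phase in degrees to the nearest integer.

∠(j15) = 90.00°
∠(j15 + 3.2) = arctan(15/3.2) = 77.96°
∠H(j15) = 90.00° − 77.96° = 12.04°

12 deg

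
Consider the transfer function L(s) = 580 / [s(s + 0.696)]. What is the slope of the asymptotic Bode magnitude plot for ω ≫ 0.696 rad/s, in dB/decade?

With 0 zeros and 2 poles, the high-frequency asymptotic slope is 20 × (0 − 2) = -40 dB/decade.

-40 dB/decade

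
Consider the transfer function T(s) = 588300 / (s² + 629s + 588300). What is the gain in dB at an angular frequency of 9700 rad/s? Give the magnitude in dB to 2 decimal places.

|(j9700)² + 629(j9700) + 588300| = |-9.3502e+07 + j6.1013e+06| = 9.37e+07
|T(j9700)| = 588300 / 9.37e+07 = 0.0062785
20 log₁₀(0.0062785) = -44.043 dB

-44.04 dB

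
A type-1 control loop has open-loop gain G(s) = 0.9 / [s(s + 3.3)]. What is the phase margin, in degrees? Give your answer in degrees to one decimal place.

Gain crossover: |G(jω)| = 1 at ω ≈ 0.272 rad s⁻¹.
∠G(j0.272) = −90° − arctan(0.272/3.3) ≈ -94.71°
PM = 180° + (-94.71°) = 85.29°

85.3°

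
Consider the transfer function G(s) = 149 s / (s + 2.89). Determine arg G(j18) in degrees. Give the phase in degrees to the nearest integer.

∠(j18) = 90.00°
∠(j18 + 2.89) = arctan(18/2.89) = 80.88°
∠G(j18) = 90.00° − 80.88° = 9.12°

9°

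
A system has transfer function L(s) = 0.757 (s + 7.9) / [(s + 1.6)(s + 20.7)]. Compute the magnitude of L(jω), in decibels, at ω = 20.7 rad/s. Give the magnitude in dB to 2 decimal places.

|j20.7 + 7.9| = √(20.7² + 7.9²) = 22.16
|j20.7 + 1.6| = √(20.7² + 1.6²) = 20.76
|j20.7 + 20.7| = √(20.7² + 20.7²) = 29.27
|L(j20.7)| = 0.757 × 22.16 / (20.76 × 29.27) = 0.027596
20 log₁₀(0.027596) = -31.183 dB

-31.18 dB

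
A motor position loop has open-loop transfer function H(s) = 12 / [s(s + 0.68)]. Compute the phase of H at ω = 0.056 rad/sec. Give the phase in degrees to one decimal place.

∠(j0.056 + 0.68) = arctan(0.056/0.68) = 4.71°
∠(j0.056) = 90.00°
∠H(j0.056) = − (4.71° + 90.00°) = -94.71°

-94.7°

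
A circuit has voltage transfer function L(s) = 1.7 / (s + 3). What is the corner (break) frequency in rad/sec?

3 rad/sec

The single real pole at s = −3 gives a corner at ω = 3 rad/sec.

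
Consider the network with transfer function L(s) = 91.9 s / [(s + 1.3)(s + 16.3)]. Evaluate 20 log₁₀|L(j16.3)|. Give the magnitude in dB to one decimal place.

12.0 dB

|j16.3| = 16.3
|j16.3 + 1.3| = √(16.3² + 1.3²) = 16.35
|j16.3 + 16.3| = √(16.3² + 16.3²) = 23.05
|L(j16.3)| = 91.9 × 16.3 / (16.35 × 23.05) = 3.9741
20 log₁₀(3.9741) = 11.98 dB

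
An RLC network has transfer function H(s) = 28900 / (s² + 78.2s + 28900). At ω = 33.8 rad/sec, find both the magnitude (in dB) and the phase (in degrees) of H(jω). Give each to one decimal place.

|H| = 0.3 dB, ∠H = -5.4°

|(j33.8)² + 78.2(j33.8) + 28900| = |27758 + j2643.2| = 2.788e+04
|H(j33.8)| = 28900 / 2.788e+04 = 1.0365
20 log₁₀(1.0365) = 0.31 dB
∠[(j33.8)² + 78.2(j33.8) + 28900] = ∠[27758 + j2643.2] = 5.44°
∠H(j33.8) = −5.44° = -5.44°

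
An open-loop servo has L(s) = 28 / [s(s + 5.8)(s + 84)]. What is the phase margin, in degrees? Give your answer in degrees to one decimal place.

89.4 deg

Gain crossover: |L(jω)| = 1 at ω ≈ 0.0575 rad s⁻¹.
∠L(j0.0575) = −90° − arctan(0.0575/5.8) − arctan(0.0575/84) ≈ -90.61°
PM = 180° + (-90.61°) = 89.39°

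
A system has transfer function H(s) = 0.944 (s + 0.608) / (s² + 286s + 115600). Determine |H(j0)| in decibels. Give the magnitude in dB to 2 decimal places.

-106.08 dB

H(0) = 0.944 × 0.608 / 115600 = 4.965e-06
20 log₁₀(4.965e-06) = -106.082 dB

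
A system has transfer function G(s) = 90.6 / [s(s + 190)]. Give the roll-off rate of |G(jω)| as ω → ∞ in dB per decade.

With 0 zeros and 2 poles, the high-frequency asymptotic slope is 20 × (0 − 2) = -40 dB/decade.

-40 dB/decade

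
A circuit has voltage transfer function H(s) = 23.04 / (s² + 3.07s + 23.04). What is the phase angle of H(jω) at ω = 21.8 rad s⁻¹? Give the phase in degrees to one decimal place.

-171.6°

∠[(j21.8)² + 3.07(j21.8) + 23.04] = ∠[-452.2 + j66.926] = 171.58°
∠H(j21.8) = −171.58° = -171.58°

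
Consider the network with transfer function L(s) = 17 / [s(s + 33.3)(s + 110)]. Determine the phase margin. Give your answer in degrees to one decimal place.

90.0°

Gain crossover: |L(jω)| = 1 at ω ≈ 0.00464 rad/s.
∠L(j0.00464) = −90° − arctan(0.00464/33.3) − arctan(0.00464/110) ≈ -90.01°
PM = 180° + (-90.01°) = 89.99°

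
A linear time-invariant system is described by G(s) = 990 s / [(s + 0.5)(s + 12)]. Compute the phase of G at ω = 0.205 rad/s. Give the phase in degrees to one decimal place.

∠(j0.205) = 90.00°
∠(j0.205 + 0.5) = arctan(0.205/0.5) = 22.29°
∠(j0.205 + 12) = arctan(0.205/12) = 0.98°
∠G(j0.205) = 90.00° − (22.29° + 0.98°) = 66.73°

66.7°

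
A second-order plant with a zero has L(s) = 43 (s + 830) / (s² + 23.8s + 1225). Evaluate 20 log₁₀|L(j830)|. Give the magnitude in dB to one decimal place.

|j830 + 830| = √(830² + 830²) = 1174
|(j830)² + 23.8(j830) + 1225| = |-6.8768e+05 + j19754| = 6.88e+05
|L(j830)| = 43 × 1174 / 6.88e+05 = 0.073367
20 log₁₀(0.073367) = -22.69 dB

-22.7 dB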